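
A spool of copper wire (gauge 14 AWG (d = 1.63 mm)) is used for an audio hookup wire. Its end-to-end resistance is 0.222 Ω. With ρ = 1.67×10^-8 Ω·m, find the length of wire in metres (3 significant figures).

27.7 m

A = π(1.63/2 mm)² = π(8.1500e-04 m)² = 2.087e-06 m²
L = RA/ρ = (0.222)(2.087e-06)/(1.67×10^-8) = 27.7 m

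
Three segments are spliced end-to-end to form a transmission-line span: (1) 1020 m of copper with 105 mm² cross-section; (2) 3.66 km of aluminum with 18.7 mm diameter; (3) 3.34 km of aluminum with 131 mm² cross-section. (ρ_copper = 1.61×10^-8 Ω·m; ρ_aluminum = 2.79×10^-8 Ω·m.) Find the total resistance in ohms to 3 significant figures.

Seg 1: A = 105 mm² = 1.050e-04 m²
R_1 = (1.61×10^-8)(1020)/(1.050e-04) = 0.1564 Ω
Seg 2: A = π(d/2)² = π(9.3500e-03 m)² = 2.746e-04 m²
R_2 = (2.79×10^-8)(3660)/(2.746e-04) = 0.3718 Ω
Seg 3: A = 131 mm² = 1.310e-04 m²
R_3 = (2.79×10^-8)(3340)/(1.310e-04) = 0.7113 Ω
R_total = R_1 + R_2 + R_3 = 1.24 Ω

1.24 Ω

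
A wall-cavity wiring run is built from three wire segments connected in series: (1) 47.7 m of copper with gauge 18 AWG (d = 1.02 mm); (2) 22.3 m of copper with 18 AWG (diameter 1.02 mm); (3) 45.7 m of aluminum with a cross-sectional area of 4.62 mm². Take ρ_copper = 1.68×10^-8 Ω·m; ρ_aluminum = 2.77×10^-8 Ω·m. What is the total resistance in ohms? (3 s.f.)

1.71 Ω

Seg 1: A = π(1.02/2 mm)² = π(5.1000e-04 m)² = 8.171e-07 m²
R_1 = (1.68×10^-8)(47.7)/(8.171e-07) = 0.9807 Ω
Seg 2: A = π(1.02/2 mm)² = π(5.1000e-04 m)² = 8.171e-07 m²
R_2 = (1.68×10^-8)(22.3)/(8.171e-07) = 0.4585 Ω
Seg 3: A = 4.62 mm² = 4.620e-06 m²
R_3 = (2.77×10^-8)(45.7)/(4.620e-06) = 0.274 Ω
R_total = R_1 + R_2 + R_3 = 1.71 Ω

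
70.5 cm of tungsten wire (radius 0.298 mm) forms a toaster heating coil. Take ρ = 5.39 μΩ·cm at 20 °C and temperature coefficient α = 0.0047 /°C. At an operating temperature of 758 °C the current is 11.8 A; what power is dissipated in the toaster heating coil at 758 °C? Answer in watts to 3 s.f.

84.7 W

ρ = 5.39 μΩ·cm = 5.39×10^-8 Ω·m
A = πr² = π(2.9800e-04 m)² = 2.790e-07 m²
R₍20₎ = ρL/A = (5.39×10^-8)(0.705)/(2.790e-07) = 0.1362 Ω
R₍758₎ = R₍20₎(1 + αΔT) = 0.1362 × (1 + 0.0047×738) = 0.6086 Ω
P = I²R = (11.8)² × 0.6086 = 84.7 W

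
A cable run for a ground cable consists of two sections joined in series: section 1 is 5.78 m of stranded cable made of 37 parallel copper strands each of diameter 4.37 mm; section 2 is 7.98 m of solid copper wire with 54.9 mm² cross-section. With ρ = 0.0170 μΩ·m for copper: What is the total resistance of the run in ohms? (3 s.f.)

ρ = 0.0170 μΩ·m = 1.70×10^-8 Ω·m
Section 1: A_strand = π(2.1850e-03)² = 1.500e-05 m²; R₁ = ρL/(N·A_s) = (1.70×10^-8)(5.78)/(37×1.500e-05) = 1.771×10^-4 Ω
Section 2: A = 54.9 mm² = 5.490e-05 m²
R₂ = (1.70×10^-8)(7.98)/(5.490e-05) = 0.002471 Ω
R = R₁ + R₂ = 0.00265 Ω

0.00265 Ω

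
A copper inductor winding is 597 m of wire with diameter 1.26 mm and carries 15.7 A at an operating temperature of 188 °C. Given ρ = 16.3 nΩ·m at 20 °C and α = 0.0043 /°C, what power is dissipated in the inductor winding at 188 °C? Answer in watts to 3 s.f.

3310 W

ρ = 16.3 nΩ·m = 1.63×10^-8 Ω·m
A = π(d/2)² = π(6.3000e-04 m)² = 1.247e-06 m²
R₍20₎ = ρL/A = (1.63×10^-8)(597)/(1.247e-06) = 7.804 Ω
R₍188₎ = R₍20₎(1 + αΔT) = 7.804 × (1 + 0.0043×168) = 13.44 Ω
P = I²R = (15.7)² × 13.44 = 3310 W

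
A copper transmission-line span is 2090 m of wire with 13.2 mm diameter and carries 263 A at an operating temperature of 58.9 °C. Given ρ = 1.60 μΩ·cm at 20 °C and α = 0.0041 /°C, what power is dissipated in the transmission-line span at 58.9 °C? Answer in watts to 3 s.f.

19600 W

ρ = 1.60 μΩ·cm = 1.60×10^-8 Ω·m
A = π(d/2)² = π(6.6000e-03 m)² = 1.368e-04 m²
R₍20₎ = ρL/A = (1.60×10^-8)(2090)/(1.368e-04) = 0.2444 Ω
R₍58.9₎ = R₍20₎(1 + αΔT) = 0.2444 × (1 + 0.0041×38.9) = 0.2833 Ω
P = I²R = (263)² × 0.2833 = 19600 W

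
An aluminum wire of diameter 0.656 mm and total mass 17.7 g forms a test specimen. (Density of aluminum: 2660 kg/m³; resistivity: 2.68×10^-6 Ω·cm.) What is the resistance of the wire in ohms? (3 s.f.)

ρ = 2.68×10^-6 Ω·cm = 2.68×10^-8 Ω·m
A = π(d/2)² = π(3.2800e-04 m)² = 3.3799e-07 m²
L = m/(density·A) = 0.0177/(2660×3.3799e-07) = 19.69 m
R = ρL/A = (2.68×10^-8)(19.69)/(3.3799e-07) = 1.56 Ω

1.56 Ω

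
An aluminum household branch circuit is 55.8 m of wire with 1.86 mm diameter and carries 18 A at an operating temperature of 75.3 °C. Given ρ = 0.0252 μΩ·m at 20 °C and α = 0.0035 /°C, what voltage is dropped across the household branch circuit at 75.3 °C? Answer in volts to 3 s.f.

ρ = 0.0252 μΩ·m = 2.52×10^-8 Ω·m
A = π(d/2)² = π(9.3000e-04 m)² = 2.717e-06 m²
R₍20₎ = ρL/A = (2.52×10^-8)(55.8)/(2.717e-06) = 0.5175 Ω
R₍75.3₎ = R₍20₎(1 + αΔT) = 0.5175 × (1 + 0.0035×55.3) = 0.6177 Ω
V = IR = 18 × 0.6177 = 11.1 V

11.1 V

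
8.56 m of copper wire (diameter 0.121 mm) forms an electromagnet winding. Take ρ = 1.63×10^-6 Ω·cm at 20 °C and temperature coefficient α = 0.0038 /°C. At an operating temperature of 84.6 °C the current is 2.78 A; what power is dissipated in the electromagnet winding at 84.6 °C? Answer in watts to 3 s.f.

ρ = 1.63×10^-6 Ω·cm = 1.63×10^-8 Ω·m
A = π(d/2)² = π(6.0500e-05 m)² = 1.150e-08 m²
R₍20₎ = ρL/A = (1.63×10^-8)(8.56)/(1.150e-08) = 12.13 Ω
R₍84.6₎ = R₍20₎(1 + αΔT) = 12.13 × (1 + 0.0038×64.6) = 15.11 Ω
P = I²R = (2.78)² × 15.11 = 117 W

117 W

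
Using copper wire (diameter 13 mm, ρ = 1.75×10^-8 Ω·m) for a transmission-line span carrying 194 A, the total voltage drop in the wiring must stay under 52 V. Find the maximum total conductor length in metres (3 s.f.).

2030 m

A = π(d/2)² = π(6.5000e-03 m)² = 1.327e-04 m²
L_max = V_max·A/(1·ρI) = (52)(1.327e-04)/(1.75×10^-8×194) = 2030 m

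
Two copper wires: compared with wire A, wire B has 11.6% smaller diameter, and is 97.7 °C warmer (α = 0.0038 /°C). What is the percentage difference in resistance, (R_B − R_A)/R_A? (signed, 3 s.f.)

75.5%

R ∝ ρL/d² with ρ ∝ (1+αΔT), so R_B/R_A = (1 − 11.6/100)⁻² × (1 + 0.0038×97.7)
= 1.28 × 1.371 = 1.755
(R_B − R_A)/R_A = 1.755 − 1 = 75.5%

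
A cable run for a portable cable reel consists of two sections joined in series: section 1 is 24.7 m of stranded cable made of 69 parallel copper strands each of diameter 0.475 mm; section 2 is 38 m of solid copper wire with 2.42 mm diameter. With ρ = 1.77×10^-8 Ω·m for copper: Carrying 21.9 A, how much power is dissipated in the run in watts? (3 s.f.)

87.3 W

Section 1: A_strand = π(2.3750e-04)² = 1.772e-07 m²; R₁ = ρL/(N·A_s) = (1.77×10^-8)(24.7)/(69×1.772e-07) = 0.03576 Ω
Section 2: A = π(d/2)² = π(1.2100e-03 m)² = 4.600e-06 m²
R₂ = (1.77×10^-8)(38)/(4.600e-06) = 0.1462 Ω
R = R₁ + R₂ = 0.182 Ω
P = I²R = (21.9)² × 0.182 = 87.3 W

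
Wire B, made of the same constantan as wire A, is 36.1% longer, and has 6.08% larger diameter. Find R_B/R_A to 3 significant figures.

1.21

R ∝ L/d², so R_B/R_A = (1 + 36.1/100) × (1 + 6.08/100)⁻²
= 1.361 × 0.8887 = 1.21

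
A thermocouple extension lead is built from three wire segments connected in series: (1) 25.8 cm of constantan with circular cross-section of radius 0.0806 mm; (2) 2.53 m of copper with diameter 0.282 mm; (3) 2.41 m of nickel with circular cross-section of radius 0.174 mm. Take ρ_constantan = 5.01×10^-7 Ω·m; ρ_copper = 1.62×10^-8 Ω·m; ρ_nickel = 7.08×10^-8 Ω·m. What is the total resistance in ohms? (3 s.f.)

8.78 Ω

Seg 1: A = πr² = π(8.0600e-05 m)² = 2.041e-08 m²
R_1 = (5.01×10^-7)(0.258)/(2.041e-08) = 6.333 Ω
Seg 2: A = π(d/2)² = π(1.4100e-04 m)² = 6.246e-08 m²
R_2 = (1.62×10^-8)(2.53)/(6.246e-08) = 0.6562 Ω
Seg 3: A = πr² = π(1.7400e-04 m)² = 9.511e-08 m²
R_3 = (7.08×10^-8)(2.41)/(9.511e-08) = 1.794 Ω
R_total = R_1 + R_2 + R_3 = 8.78 Ω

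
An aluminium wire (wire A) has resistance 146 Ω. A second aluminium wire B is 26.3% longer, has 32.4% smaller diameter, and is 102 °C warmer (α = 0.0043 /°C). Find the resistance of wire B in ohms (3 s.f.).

R ∝ ρL/d² with ρ ∝ (1+αΔT), so R_B/R_A = (1 + 26.3/100) × (1 − 32.4/100)⁻² × (1 + 0.0043×102)
= 1.263 × 2.188 × 1.439 = 3.976
R_B = 3.976 × 146 = 581 Ω

581 Ω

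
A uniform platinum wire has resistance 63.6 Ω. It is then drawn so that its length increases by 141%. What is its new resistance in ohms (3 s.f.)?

k = 1 + 141/100 = 2.41; volume constant ⇒ A' = A/k, so R' = k²R.
R' = 5.808 × 63.6 = 369 Ω

369 Ω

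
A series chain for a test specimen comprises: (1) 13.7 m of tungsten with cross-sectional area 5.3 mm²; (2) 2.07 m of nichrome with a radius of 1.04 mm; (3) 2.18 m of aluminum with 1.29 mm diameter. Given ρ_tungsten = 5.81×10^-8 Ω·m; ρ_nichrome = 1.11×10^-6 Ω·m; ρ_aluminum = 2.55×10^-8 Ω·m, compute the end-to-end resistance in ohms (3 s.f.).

0.869 Ω

Seg 1: A = 5.3 mm² = 5.300e-06 m²
R_1 = (5.81×10^-8)(13.7)/(5.300e-06) = 0.1502 Ω
Seg 2: A = πr² = π(1.0400e-03 m)² = 3.398e-06 m²
R_2 = (1.11×10^-6)(2.07)/(3.398e-06) = 0.6762 Ω
Seg 3: A = π(d/2)² = π(6.4500e-04 m)² = 1.307e-06 m²
R_3 = (2.55×10^-8)(2.18)/(1.307e-06) = 0.04253 Ω
R_total = R_1 + R_2 + R_3 = 0.869 Ω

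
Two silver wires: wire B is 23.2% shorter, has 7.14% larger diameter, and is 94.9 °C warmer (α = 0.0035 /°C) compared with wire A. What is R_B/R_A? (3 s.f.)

0.891

R ∝ ρL/d² with ρ ∝ (1+αΔT), so R_B/R_A = (1 − 23.2/100) × (1 + 7.14/100)⁻² × (1 + 0.0035×94.9)
= 0.768 × 0.8712 × 1.332 = 0.891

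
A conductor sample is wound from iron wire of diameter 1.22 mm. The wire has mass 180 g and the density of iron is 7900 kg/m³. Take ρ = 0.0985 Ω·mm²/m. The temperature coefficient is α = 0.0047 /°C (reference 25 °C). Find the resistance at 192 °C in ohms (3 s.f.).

ρ = 0.0985 Ω·mm²/m = 9.85×10^-8 Ω·m
A = π(d/2)² = π(6.1000e-04 m)² = 1.1690e-06 m²
L = m/(density·A) = 0.18/(7900×1.1690e-06) = 19.49 m
R = ρL/A = (9.85×10^-8)(19.49)/(1.1690e-06) = 1.642 Ω
R(192 °C) = 1.642 × (1 + 0.0047×167) = 2.93 Ω

2.93 Ω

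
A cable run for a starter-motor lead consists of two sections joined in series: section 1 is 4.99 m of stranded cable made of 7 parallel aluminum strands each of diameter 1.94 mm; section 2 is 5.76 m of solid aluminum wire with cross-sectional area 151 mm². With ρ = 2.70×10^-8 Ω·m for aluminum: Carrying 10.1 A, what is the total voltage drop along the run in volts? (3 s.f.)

Section 1: A_strand = π(9.7000e-04)² = 2.956e-06 m²; R₁ = ρL/(N·A_s) = (2.70×10^-8)(4.99)/(7×2.956e-06) = 0.006511 Ω
Section 2: A = 151 mm² = 1.510e-04 m²
R₂ = (2.70×10^-8)(5.76)/(1.510e-04) = 0.00103 Ω
R = R₁ + R₂ = 0.007541 Ω
V = IR = 10.1 × 0.007541 = 0.0762 V

0.0762 V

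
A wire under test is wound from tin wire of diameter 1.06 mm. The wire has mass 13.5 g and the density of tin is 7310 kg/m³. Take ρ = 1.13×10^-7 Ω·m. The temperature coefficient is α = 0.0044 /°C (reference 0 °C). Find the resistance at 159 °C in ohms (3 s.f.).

A = π(d/2)² = π(5.3000e-04 m)² = 8.8247e-07 m²
L = m/(density·A) = 0.0135/(7310×8.8247e-07) = 2.093 m
R = ρL/A = (1.13×10^-7)(2.093)/(8.8247e-07) = 0.268 Ω
R(159 °C) = 0.268 × (1 + 0.0044×159) = 0.455 Ω

0.455 Ω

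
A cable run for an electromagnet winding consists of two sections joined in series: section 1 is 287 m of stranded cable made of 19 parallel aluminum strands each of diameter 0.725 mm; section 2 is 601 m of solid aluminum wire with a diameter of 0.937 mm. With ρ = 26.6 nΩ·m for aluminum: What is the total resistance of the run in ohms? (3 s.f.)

24.2 Ω

ρ = 26.6 nΩ·m = 2.66×10^-8 Ω·m
Section 1: A_strand = π(3.6250e-04)² = 4.128e-07 m²; R₁ = ρL/(N·A_s) = (2.66×10^-8)(287)/(19×4.128e-07) = 0.9733 Ω
Section 2: A = π(d/2)² = π(4.6850e-04 m)² = 6.896e-07 m²
R₂ = (2.66×10^-8)(601)/(6.896e-07) = 23.18 Ω
R = R₁ + R₂ = 24.2 Ω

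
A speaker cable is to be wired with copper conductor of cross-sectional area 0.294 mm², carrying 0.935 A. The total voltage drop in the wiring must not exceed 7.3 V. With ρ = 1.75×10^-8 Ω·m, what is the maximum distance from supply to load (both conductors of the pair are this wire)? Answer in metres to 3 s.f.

A = 0.294 mm² = 2.940e-07 m²
L_max = V_max·A/(2·ρI) = (7.3)(2.940e-07)/(2×1.75×10^-8×0.935) = 65.6 m

65.6 m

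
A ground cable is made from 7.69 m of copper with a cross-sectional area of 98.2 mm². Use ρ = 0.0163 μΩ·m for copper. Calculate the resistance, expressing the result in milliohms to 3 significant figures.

1.28 mΩ

ρ = 0.0163 μΩ·m = 1.63×10^-8 Ω·m
A = 98.2 mm² = 9.820e-05 m²
R = ρL/A = (1.63×10^-8)(7.69 m)/(9.820e-05 m²) = 1.28 mΩ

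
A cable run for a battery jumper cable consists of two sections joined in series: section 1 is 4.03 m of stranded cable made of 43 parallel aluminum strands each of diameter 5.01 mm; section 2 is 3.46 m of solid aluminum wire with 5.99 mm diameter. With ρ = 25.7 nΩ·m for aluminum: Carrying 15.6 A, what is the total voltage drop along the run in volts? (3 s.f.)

ρ = 25.7 nΩ·m = 2.57×10^-8 Ω·m
Section 1: A_strand = π(2.5050e-03)² = 1.971e-05 m²; R₁ = ρL/(N·A_s) = (2.57×10^-8)(4.03)/(43×1.971e-05) = 1.222×10^-4 Ω
Section 2: A = π(d/2)² = π(2.9950e-03 m)² = 2.818e-05 m²
R₂ = (2.57×10^-8)(3.46)/(2.818e-05) = 0.003155 Ω
R = R₁ + R₂ = 0.003278 Ω
V = IR = 15.6 × 0.003278 = 0.0511 V

0.0511 V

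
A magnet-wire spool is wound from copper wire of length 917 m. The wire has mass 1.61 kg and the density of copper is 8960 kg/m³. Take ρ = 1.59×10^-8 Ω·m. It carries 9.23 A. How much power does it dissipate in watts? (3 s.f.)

6340 W

A = m/(density·L) = 1.61/(8960×917) = 1.9595e-07 m²
R = ρL/A = (1.59×10^-8)(917)/(1.9595e-07) = 74.41 Ω
P = I²R = (9.23)² × 74.41 = 6340 W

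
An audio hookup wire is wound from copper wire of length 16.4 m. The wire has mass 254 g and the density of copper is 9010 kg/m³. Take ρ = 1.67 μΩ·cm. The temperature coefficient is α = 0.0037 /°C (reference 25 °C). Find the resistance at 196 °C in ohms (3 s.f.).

0.260 Ω

ρ = 1.67 μΩ·cm = 1.67×10^-8 Ω·m
A = m/(density·L) = 0.254/(9010×16.4) = 1.7190e-06 m²
R = ρL/A = (1.67×10^-8)(16.4)/(1.7190e-06) = 0.1593 Ω
R(196 °C) = 0.1593 × (1 + 0.0037×171) = 0.260 Ω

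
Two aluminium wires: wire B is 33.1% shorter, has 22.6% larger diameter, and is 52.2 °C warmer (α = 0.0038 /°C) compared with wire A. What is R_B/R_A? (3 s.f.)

0.533

R ∝ ρL/d² with ρ ∝ (1+αΔT), so R_B/R_A = (1 − 33.1/100) × (1 + 22.6/100)⁻² × (1 + 0.0038×52.2)
= 0.669 × 0.6653 × 1.198 = 0.533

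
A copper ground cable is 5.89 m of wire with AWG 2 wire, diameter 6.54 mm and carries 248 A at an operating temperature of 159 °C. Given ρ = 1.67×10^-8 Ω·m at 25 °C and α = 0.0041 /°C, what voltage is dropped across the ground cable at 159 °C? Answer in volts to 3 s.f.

A = π(6.54/2 mm)² = π(3.2700e-03 m)² = 3.359e-05 m²
R₍25₎ = ρL/A = (1.67×10^-8)(5.89)/(3.359e-05) = 0.002928 Ω
R₍159₎ = R₍25₎(1 + αΔT) = 0.002928 × (1 + 0.0041×134) = 0.004537 Ω
V = IR = 248 × 0.004537 = 1.13 V

1.13 V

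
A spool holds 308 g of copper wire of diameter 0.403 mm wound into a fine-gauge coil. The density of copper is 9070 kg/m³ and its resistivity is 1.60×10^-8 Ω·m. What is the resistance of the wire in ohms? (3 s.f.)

A = π(d/2)² = π(2.0150e-04 m)² = 1.2756e-07 m²
L = m/(density·A) = 0.308/(9070×1.2756e-07) = 266.2 m
R = ρL/A = (1.60×10^-8)(266.2)/(1.2756e-07) = 33.4 Ω

33.4 Ω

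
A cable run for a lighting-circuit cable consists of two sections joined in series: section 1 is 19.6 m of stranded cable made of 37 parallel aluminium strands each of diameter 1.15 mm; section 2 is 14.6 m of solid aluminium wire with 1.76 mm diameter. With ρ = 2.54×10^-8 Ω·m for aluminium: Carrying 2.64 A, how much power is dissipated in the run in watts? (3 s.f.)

1.15 W

Section 1: A_strand = π(5.7500e-04)² = 1.039e-06 m²; R₁ = ρL/(N·A_s) = (2.54×10^-8)(19.6)/(37×1.039e-06) = 0.01295 Ω
Section 2: A = π(d/2)² = π(8.8000e-04 m)² = 2.433e-06 m²
R₂ = (2.54×10^-8)(14.6)/(2.433e-06) = 0.1524 Ω
R = R₁ + R₂ = 0.1654 Ω
P = I²R = (2.64)² × 0.1654 = 1.15 W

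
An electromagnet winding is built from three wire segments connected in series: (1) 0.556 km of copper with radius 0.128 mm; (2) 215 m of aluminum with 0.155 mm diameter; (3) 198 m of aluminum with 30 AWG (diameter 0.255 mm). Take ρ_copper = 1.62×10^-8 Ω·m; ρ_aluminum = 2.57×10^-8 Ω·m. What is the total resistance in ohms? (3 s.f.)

Seg 1: A = πr² = π(1.2800e-04 m)² = 5.147e-08 m²
R_1 = (1.62×10^-8)(556)/(5.147e-08) = 175 Ω
Seg 2: A = π(d/2)² = π(7.7500e-05 m)² = 1.887e-08 m²
R_2 = (2.57×10^-8)(215)/(1.887e-08) = 292.8 Ω
Seg 3: A = π(0.255/2 mm)² = π(1.2750e-04 m)² = 5.107e-08 m²
R_3 = (2.57×10^-8)(198)/(5.107e-08) = 99.64 Ω
R_total = R_1 + R_2 + R_3 = 567 Ω

567 Ω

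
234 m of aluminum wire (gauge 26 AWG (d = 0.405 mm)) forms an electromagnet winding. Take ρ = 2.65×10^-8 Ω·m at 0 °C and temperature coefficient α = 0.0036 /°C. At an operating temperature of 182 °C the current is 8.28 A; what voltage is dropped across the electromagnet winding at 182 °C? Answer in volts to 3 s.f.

A = π(0.405/2 mm)² = π(2.0250e-04 m)² = 1.288e-07 m²
R₍0₎ = ρL/A = (2.65×10^-8)(234)/(1.288e-07) = 48.14 Ω
R₍182₎ = R₍0₎(1 + αΔT) = 48.14 × (1 + 0.0036×182) = 79.67 Ω
V = IR = 8.28 × 79.67 = 660 V

660 V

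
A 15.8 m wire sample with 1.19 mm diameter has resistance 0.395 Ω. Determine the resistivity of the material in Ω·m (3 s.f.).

2.78×10^-8 Ω·m

A = π(d/2)² = π(5.9500e-04 m)² = 1.112e-06 m²
ρ = RA/L = (0.395)(1.112e-06)/(15.8) = 2.78×10^-8 Ω·m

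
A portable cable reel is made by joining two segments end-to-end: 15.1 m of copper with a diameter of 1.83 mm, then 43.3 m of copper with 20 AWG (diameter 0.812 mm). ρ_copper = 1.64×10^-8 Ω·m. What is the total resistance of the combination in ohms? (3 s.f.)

Segment 1: A = π(d/2)² = π(9.1500e-04 m)² = 2.630e-06 m²
R₁ = ρL/A = (1.64×10^-8)(15.1)/(2.630e-06) = 0.09415 Ω
Segment 2: A = π(0.812/2 mm)² = π(4.0600e-04 m)² = 5.178e-07 m²
R₂ = (1.64×10^-8)(43.3)/(5.178e-07) = 1.371 Ω
R = R₁ + R₂ = 1.47 Ω

1.47 Ω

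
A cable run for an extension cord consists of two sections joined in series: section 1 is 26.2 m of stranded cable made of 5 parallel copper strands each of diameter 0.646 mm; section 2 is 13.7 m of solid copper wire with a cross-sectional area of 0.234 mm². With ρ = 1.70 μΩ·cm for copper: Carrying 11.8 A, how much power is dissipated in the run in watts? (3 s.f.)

176 W

ρ = 1.70 μΩ·cm = 1.70×10^-8 Ω·m
Section 1: A_strand = π(3.2300e-04)² = 3.278e-07 m²; R₁ = ρL/(N·A_s) = (1.70×10^-8)(26.2)/(5×3.278e-07) = 0.2718 Ω
Section 2: A = 0.234 mm² = 2.340e-07 m²
R₂ = (1.70×10^-8)(13.7)/(2.340e-07) = 0.9953 Ω
R = R₁ + R₂ = 1.267 Ω
P = I²R = (11.8)² × 1.267 = 176 W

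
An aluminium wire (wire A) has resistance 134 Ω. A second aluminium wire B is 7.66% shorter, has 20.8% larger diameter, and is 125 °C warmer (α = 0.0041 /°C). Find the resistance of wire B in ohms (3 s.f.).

R ∝ ρL/d² with ρ ∝ (1+αΔT), so R_B/R_A = (1 − 7.66/100) × (1 + 20.8/100)⁻² × (1 + 0.0041×125)
= 0.9234 × 0.6853 × 1.512 = 0.9571
R_B = 0.9571 × 134 = 128 Ω

128 Ω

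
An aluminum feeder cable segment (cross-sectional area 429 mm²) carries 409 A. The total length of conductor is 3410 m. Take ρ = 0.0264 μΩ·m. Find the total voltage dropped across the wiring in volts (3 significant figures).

ρ = 0.0264 μΩ·m = 2.64×10^-8 Ω·m
A = 429 mm² = 4.290e-04 m²
R = ρL/A = (2.64×10^-8)(3410)/(4.290e-04) = 0.2098 Ω
V = IR = 409 × 0.2098 = 85.8 V

85.8 V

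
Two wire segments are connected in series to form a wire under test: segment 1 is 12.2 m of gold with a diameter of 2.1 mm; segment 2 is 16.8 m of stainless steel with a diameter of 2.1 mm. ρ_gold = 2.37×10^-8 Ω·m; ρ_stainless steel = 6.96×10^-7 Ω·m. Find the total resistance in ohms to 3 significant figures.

Segment 1: A = π(d/2)² = π(1.0500e-03 m)² = 3.464e-06 m²
R₁ = ρL/A = (2.37×10^-8)(12.2)/(3.464e-06) = 0.08348 Ω
R₂ = (6.96×10^-7)(16.8)/(3.464e-06) = 3.376 Ω
R = R₁ + R₂ = 3.46 Ω

3.46 Ω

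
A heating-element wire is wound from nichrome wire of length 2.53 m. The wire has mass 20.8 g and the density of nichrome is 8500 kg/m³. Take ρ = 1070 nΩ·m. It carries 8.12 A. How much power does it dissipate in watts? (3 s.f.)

185 W

ρ = 1070 nΩ·m = 1.07×10^-6 Ω·m
A = m/(density·L) = 0.0208/(8500×2.53) = 9.6722e-07 m²
R = ρL/A = (1.07×10^-6)(2.53)/(9.6722e-07) = 2.799 Ω
P = I²R = (8.12)² × 2.799 = 185 W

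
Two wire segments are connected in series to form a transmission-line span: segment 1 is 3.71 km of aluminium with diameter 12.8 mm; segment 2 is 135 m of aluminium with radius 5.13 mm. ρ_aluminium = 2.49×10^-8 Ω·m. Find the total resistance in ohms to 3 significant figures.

0.759 Ω

Segment 1: A = π(d/2)² = π(6.4000e-03 m)² = 1.287e-04 m²
R₁ = ρL/A = (2.49×10^-8)(3710)/(1.287e-04) = 0.7179 Ω
Segment 2: A = πr² = π(5.1300e-03 m)² = 8.268e-05 m²
R₂ = (2.49×10^-8)(135)/(8.268e-05) = 0.04066 Ω
R = R₁ + R₂ = 0.759 Ω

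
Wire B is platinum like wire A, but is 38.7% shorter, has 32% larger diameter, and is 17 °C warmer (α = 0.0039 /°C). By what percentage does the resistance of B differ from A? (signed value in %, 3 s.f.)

R ∝ ρL/d² with ρ ∝ (1+αΔT), so R_B/R_A = (1 − 38.7/100) × (1 + 32/100)⁻² × (1 + 0.0039×17)
= 0.613 × 0.5739 × 1.066 = 0.3751
(R_B − R_A)/R_A = 0.3751 − 1 = -62.5%

-62.5%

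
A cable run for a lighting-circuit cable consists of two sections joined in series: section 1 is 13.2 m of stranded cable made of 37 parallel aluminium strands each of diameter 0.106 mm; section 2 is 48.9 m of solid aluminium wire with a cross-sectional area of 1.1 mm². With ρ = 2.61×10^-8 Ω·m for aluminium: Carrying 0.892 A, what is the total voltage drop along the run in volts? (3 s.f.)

1.98 V

Section 1: A_strand = π(5.3000e-05)² = 8.825e-09 m²; R₁ = ρL/(N·A_s) = (2.61×10^-8)(13.2)/(37×8.825e-09) = 1.055 Ω
Section 2: A = 1.1 mm² = 1.100e-06 m²
R₂ = (2.61×10^-8)(48.9)/(1.100e-06) = 1.16 Ω
R = R₁ + R₂ = 2.215 Ω
V = IR = 0.892 × 2.215 = 1.98 V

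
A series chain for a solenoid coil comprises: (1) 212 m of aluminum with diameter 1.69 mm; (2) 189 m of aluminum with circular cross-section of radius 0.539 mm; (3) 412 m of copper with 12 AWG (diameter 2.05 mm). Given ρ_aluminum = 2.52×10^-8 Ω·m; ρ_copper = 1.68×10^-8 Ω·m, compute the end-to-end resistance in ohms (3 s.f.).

Seg 1: A = π(d/2)² = π(8.4500e-04 m)² = 2.243e-06 m²
R_1 = (2.52×10^-8)(212)/(2.243e-06) = 2.382 Ω
Seg 2: A = πr² = π(5.3900e-04 m)² = 9.127e-07 m²
R_2 = (2.52×10^-8)(189)/(9.127e-07) = 5.218 Ω
Seg 3: A = π(2.05/2 mm)² = π(1.0250e-03 m)² = 3.301e-06 m²
R_3 = (1.68×10^-8)(412)/(3.301e-06) = 2.097 Ω
R_total = R_1 + R_2 + R_3 = 9.70 Ω

9.70 Ω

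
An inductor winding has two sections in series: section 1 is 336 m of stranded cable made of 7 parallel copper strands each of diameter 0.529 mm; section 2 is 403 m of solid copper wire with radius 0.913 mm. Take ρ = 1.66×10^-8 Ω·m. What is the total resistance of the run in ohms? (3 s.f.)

Section 1: A_strand = π(2.6450e-04)² = 2.198e-07 m²; R₁ = ρL/(N·A_s) = (1.66×10^-8)(336)/(7×2.198e-07) = 3.625 Ω
Section 2: A = πr² = π(9.1300e-04 m)² = 2.619e-06 m²
R₂ = (1.66×10^-8)(403)/(2.619e-06) = 2.555 Ω
R = R₁ + R₂ = 6.18 Ω

6.18 Ω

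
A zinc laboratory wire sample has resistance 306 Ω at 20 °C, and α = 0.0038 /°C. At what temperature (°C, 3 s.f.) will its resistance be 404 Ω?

R = R₀(1 + α(T − T₀)) ⇒ T = T₀ + (R/R₀ − 1)/α
T = 20 + (404/306 − 1)/0.0038 = 20 + (0.3203)/0.0038 = 104 °C

104 °C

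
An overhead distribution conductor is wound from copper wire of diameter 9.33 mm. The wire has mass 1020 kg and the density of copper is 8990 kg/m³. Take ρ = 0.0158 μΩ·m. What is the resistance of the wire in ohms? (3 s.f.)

ρ = 0.0158 μΩ·m = 1.58×10^-8 Ω·m
A = π(d/2)² = π(4.6650e-03 m)² = 6.8368e-05 m²
L = m/(density·A) = 1020/(8990×6.8368e-05) = 1660 m
R = ρL/A = (1.58×10^-8)(1660)/(6.8368e-05) = 0.384 Ω

0.384 Ω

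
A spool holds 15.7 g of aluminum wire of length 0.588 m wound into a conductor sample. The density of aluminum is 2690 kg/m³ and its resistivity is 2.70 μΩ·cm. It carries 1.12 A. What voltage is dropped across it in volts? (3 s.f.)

ρ = 2.70 μΩ·cm = 2.70×10^-8 Ω·m
A = m/(density·L) = 0.0157/(2690×0.588) = 9.9259e-06 m²
R = ρL/A = (2.70×10^-8)(0.588)/(9.9259e-06) = 0.001599 Ω
V = IR = 1.12 × 0.001599 = 0.00179 V

0.00179 V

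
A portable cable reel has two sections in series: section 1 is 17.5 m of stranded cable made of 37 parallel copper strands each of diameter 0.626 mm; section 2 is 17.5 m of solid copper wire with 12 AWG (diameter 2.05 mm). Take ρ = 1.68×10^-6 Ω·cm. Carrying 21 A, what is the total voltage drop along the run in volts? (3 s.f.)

2.41 V

ρ = 1.68×10^-6 Ω·cm = 1.68×10^-8 Ω·m
Section 1: A_strand = π(3.1300e-04)² = 3.078e-07 m²; R₁ = ρL/(N·A_s) = (1.68×10^-8)(17.5)/(37×3.078e-07) = 0.02582 Ω
Section 2: A = π(2.05/2 mm)² = π(1.0250e-03 m)² = 3.301e-06 m²
R₂ = (1.68×10^-8)(17.5)/(3.301e-06) = 0.08907 Ω
R = R₁ + R₂ = 0.1149 Ω
V = IR = 21 × 0.1149 = 2.41 V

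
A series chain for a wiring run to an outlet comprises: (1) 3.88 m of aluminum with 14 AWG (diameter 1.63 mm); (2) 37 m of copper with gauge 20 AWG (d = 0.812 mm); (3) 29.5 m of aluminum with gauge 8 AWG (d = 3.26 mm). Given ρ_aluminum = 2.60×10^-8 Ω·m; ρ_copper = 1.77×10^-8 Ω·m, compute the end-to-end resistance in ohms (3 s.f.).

Seg 1: A = π(1.63/2 mm)² = π(8.1500e-04 m)² = 2.087e-06 m²
R_1 = (2.60×10^-8)(3.88)/(2.087e-06) = 0.04834 Ω
Seg 2: A = π(0.812/2 mm)² = π(4.0600e-04 m)² = 5.178e-07 m²
R_2 = (1.77×10^-8)(37)/(5.178e-07) = 1.265 Ω
Seg 3: A = π(3.26/2 mm)² = π(1.6300e-03 m)² = 8.347e-06 m²
R_3 = (2.60×10^-8)(29.5)/(8.347e-06) = 0.09189 Ω
R_total = R_1 + R_2 + R_3 = 1.40 Ω

1.40 Ω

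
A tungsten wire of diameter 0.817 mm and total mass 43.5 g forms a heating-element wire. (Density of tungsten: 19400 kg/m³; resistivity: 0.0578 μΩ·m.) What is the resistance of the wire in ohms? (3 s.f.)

ρ = 0.0578 μΩ·m = 5.78×10^-8 Ω·m
A = π(d/2)² = π(4.0850e-04 m)² = 5.2424e-07 m²
L = m/(density·A) = 0.0435/(19400×5.2424e-07) = 4.277 m
R = ρL/A = (5.78×10^-8)(4.277)/(5.2424e-07) = 0.472 Ω

0.472 Ω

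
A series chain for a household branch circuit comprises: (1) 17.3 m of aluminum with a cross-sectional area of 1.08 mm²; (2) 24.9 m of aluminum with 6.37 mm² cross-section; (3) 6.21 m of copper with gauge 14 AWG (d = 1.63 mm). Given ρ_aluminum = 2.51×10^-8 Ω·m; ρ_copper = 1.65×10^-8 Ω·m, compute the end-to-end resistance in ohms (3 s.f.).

0.549 Ω

Seg 1: A = 1.08 mm² = 1.080e-06 m²
R_1 = (2.51×10^-8)(17.3)/(1.080e-06) = 0.4021 Ω
Seg 2: A = 6.37 mm² = 6.370e-06 m²
R_2 = (2.51×10^-8)(24.9)/(6.370e-06) = 0.09811 Ω
Seg 3: A = π(1.63/2 mm)² = π(8.1500e-04 m)² = 2.087e-06 m²
R_3 = (1.65×10^-8)(6.21)/(2.087e-06) = 0.0491 Ω
R_total = R_1 + R_2 + R_3 = 0.549 Ω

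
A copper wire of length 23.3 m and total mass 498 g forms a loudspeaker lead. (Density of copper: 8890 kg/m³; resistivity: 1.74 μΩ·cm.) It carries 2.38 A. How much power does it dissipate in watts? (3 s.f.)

0.955 W

ρ = 1.74 μΩ·cm = 1.74×10^-8 Ω·m
A = m/(density·L) = 0.498/(8890×23.3) = 2.4042e-06 m²
R = ρL/A = (1.74×10^-8)(23.3)/(2.4042e-06) = 0.1686 Ω
P = I²R = (2.38)² × 0.1686 = 0.955 W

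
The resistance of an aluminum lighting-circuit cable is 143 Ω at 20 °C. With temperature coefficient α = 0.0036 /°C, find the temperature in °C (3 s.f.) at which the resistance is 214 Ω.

R = R₀(1 + α(T − T₀)) ⇒ T = T₀ + (R/R₀ − 1)/α
T = 20 + (214/143 − 1)/0.0036 = 20 + (0.4965)/0.0036 = 158 °C

158 °C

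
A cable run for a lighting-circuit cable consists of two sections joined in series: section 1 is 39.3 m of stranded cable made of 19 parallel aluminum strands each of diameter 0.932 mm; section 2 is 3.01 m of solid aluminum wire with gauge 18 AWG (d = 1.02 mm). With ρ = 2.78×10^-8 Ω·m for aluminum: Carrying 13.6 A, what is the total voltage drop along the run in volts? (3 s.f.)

2.54 V

Section 1: A_strand = π(4.6600e-04)² = 6.822e-07 m²; R₁ = ρL/(N·A_s) = (2.78×10^-8)(39.3)/(19×6.822e-07) = 0.08429 Ω
Section 2: A = π(1.02/2 mm)² = π(5.1000e-04 m)² = 8.171e-07 m²
R₂ = (2.78×10^-8)(3.01)/(8.171e-07) = 0.1024 Ω
R = R₁ + R₂ = 0.1867 Ω
V = IR = 13.6 × 0.1867 = 2.54 V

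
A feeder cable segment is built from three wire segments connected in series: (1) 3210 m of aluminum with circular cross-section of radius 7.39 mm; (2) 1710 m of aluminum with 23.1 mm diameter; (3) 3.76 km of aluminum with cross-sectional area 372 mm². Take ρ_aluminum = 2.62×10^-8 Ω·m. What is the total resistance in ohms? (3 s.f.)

Seg 1: A = πr² = π(7.3900e-03 m)² = 1.716e-04 m²
R_1 = (2.62×10^-8)(3210)/(1.716e-04) = 0.4902 Ω
Seg 2: A = π(d/2)² = π(1.1550e-02 m)² = 4.191e-04 m²
R_2 = (2.62×10^-8)(1710)/(4.191e-04) = 0.1069 Ω
Seg 3: A = 372 mm² = 3.720e-04 m²
R_3 = (2.62×10^-8)(3760)/(3.720e-04) = 0.2648 Ω
R_total = R_1 + R_2 + R_3 = 0.862 Ω

0.862 Ω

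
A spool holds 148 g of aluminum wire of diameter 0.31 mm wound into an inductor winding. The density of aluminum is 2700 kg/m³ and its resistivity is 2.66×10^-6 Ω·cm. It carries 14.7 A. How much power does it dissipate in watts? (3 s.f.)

ρ = 2.66×10^-6 Ω·cm = 2.66×10^-8 Ω·m
A = π(d/2)² = π(1.5500e-04 m)² = 7.5477e-08 m²
L = m/(density·A) = 0.148/(2700×7.5477e-08) = 726.2 m
R = ρL/A = (2.66×10^-8)(726.2)/(7.5477e-08) = 255.9 Ω
P = I²R = (14.7)² × 255.9 = 55300 W

55300 W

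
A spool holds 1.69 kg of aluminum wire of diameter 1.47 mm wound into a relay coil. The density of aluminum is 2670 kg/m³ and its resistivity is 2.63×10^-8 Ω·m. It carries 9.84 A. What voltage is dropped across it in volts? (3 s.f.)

56.9 V

A = π(d/2)² = π(7.3500e-04 m)² = 1.6972e-06 m²
L = m/(density·A) = 1.69/(2670×1.6972e-06) = 373 m
R = ρL/A = (2.63×10^-8)(373)/(1.6972e-06) = 5.779 Ω
V = IR = 9.84 × 5.779 = 56.9 V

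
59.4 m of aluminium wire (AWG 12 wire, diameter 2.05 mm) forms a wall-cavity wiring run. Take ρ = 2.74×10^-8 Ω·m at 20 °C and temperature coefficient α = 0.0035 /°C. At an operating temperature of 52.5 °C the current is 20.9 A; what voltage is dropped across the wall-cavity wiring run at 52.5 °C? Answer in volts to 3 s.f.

11.5 V

A = π(2.05/2 mm)² = π(1.0250e-03 m)² = 3.301e-06 m²
R₍20₎ = ρL/A = (2.74×10^-8)(59.4)/(3.301e-06) = 0.4931 Ω
R₍52.5₎ = R₍20₎(1 + αΔT) = 0.4931 × (1 + 0.0035×32.5) = 0.5492 Ω
V = IR = 20.9 × 0.5492 = 11.5 V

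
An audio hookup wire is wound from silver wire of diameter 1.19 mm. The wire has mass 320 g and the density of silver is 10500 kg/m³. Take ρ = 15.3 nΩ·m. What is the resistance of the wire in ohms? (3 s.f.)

0.377 Ω

ρ = 15.3 nΩ·m = 1.53×10^-8 Ω·m
A = π(d/2)² = π(5.9500e-04 m)² = 1.1122e-06 m²
L = m/(density·A) = 0.32/(10500×1.1122e-06) = 27.4 m
R = ρL/A = (1.53×10^-8)(27.4)/(1.1122e-06) = 0.377 Ω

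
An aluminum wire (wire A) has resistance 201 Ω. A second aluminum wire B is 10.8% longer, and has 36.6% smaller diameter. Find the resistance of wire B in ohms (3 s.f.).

554 Ω

R ∝ L/d², so R_B/R_A = (1 + 10.8/100) × (1 − 36.6/100)⁻²
= 1.108 × 2.488 = 2.756
R_B = 2.756 × 201 = 554 Ω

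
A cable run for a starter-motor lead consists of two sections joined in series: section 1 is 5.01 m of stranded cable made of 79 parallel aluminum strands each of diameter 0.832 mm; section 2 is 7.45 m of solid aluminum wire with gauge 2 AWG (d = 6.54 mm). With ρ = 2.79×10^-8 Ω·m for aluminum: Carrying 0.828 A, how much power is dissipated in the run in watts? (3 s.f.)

Section 1: A_strand = π(4.1600e-04)² = 5.437e-07 m²; R₁ = ρL/(N·A_s) = (2.79×10^-8)(5.01)/(79×5.437e-07) = 0.003254 Ω
Section 2: A = π(6.54/2 mm)² = π(3.2700e-03 m)² = 3.359e-05 m²
R₂ = (2.79×10^-8)(7.45)/(3.359e-05) = 0.006187 Ω
R = R₁ + R₂ = 0.009442 Ω
P = I²R = (0.828)² × 0.009442 = 0.00647 W

0.00647 W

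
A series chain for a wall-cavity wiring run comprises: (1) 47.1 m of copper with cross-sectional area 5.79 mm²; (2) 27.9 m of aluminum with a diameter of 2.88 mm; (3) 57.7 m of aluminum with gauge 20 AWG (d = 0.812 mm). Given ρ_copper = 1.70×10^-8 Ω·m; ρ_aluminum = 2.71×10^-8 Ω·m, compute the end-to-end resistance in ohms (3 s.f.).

3.27 Ω

Seg 1: A = 5.79 mm² = 5.790e-06 m²
R_1 = (1.70×10^-8)(47.1)/(5.790e-06) = 0.1383 Ω
Seg 2: A = π(d/2)² = π(1.4400e-03 m)² = 6.514e-06 m²
R_2 = (2.71×10^-8)(27.9)/(6.514e-06) = 0.1161 Ω
Seg 3: A = π(0.812/2 mm)² = π(4.0600e-04 m)² = 5.178e-07 m²
R_3 = (2.71×10^-8)(57.7)/(5.178e-07) = 3.02 Ω
R_total = R_1 + R_2 + R_3 = 3.27 Ω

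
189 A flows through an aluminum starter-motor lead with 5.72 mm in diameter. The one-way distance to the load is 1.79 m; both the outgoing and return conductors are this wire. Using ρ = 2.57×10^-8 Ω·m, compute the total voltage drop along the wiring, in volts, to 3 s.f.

A = π(d/2)² = π(2.8600e-03 m)² = 2.570e-05 m²
Total conductor length (both ways) L = 2 × 1.79 = 3.58 m
R = ρL/A = (2.57×10^-8)(3.58)/(2.570e-05) = 0.00358 Ω
V = IR = 189 × 0.00358 = 0.677 V

0.677 V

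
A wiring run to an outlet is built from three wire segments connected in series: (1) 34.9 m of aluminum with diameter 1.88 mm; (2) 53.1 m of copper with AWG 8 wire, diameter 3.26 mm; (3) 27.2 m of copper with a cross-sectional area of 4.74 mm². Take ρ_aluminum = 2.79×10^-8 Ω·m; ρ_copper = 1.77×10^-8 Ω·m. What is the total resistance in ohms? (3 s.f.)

0.565 Ω

Seg 1: A = π(d/2)² = π(9.4000e-04 m)² = 2.776e-06 m²
R_1 = (2.79×10^-8)(34.9)/(2.776e-06) = 0.3508 Ω
Seg 2: A = π(3.26/2 mm)² = π(1.6300e-03 m)² = 8.347e-06 m²
R_2 = (1.77×10^-8)(53.1)/(8.347e-06) = 0.1126 Ω
Seg 3: A = 4.74 mm² = 4.740e-06 m²
R_3 = (1.77×10^-8)(27.2)/(4.740e-06) = 0.1016 Ω
R_total = R_1 + R_2 + R_3 = 0.565 Ω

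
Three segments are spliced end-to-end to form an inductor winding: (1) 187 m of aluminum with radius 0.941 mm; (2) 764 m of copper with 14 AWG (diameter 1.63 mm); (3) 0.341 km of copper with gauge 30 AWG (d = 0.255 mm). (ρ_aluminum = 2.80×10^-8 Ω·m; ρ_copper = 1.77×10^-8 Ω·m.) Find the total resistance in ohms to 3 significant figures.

127 Ω

Seg 1: A = πr² = π(9.4100e-04 m)² = 2.782e-06 m²
R_1 = (2.80×10^-8)(187)/(2.782e-06) = 1.882 Ω
Seg 2: A = π(1.63/2 mm)² = π(8.1500e-04 m)² = 2.087e-06 m²
R_2 = (1.77×10^-8)(764)/(2.087e-06) = 6.48 Ω
Seg 3: A = π(0.255/2 mm)² = π(1.2750e-04 m)² = 5.107e-08 m²
R_3 = (1.77×10^-8)(341)/(5.107e-08) = 118.2 Ω
R_total = R_1 + R_2 + R_3 = 127 Ω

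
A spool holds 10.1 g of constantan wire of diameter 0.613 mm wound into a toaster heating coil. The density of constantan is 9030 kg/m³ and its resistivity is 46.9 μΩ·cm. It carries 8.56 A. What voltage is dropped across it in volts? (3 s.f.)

51.6 V

ρ = 46.9 μΩ·cm = 4.69×10^-7 Ω·m
A = π(d/2)² = π(3.0650e-04 m)² = 2.9513e-07 m²
L = m/(density·A) = 0.0101/(9030×2.9513e-07) = 3.79 m
R = ρL/A = (4.69×10^-7)(3.79)/(2.9513e-07) = 6.023 Ω
V = IR = 8.56 × 6.023 = 51.6 V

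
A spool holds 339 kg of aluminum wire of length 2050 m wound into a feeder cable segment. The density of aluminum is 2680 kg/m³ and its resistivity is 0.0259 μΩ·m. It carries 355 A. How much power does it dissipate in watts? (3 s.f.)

1.08×10^5 W

ρ = 0.0259 μΩ·m = 2.59×10^-8 Ω·m
A = m/(density·L) = 339/(2680×2050) = 6.1704e-05 m²
R = ρL/A = (2.59×10^-8)(2050)/(6.1704e-05) = 0.8605 Ω
P = I²R = (355)² × 0.8605 = 1.08×10^5 W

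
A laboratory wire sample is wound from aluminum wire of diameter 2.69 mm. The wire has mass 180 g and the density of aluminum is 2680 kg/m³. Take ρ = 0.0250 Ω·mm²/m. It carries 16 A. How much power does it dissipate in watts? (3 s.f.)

13.3 W

ρ = 0.0250 Ω·mm²/m = 2.50×10^-8 Ω·m
A = π(d/2)² = π(1.3450e-03 m)² = 5.6832e-06 m²
L = m/(density·A) = 0.18/(2680×5.6832e-06) = 11.82 m
R = ρL/A = (2.50×10^-8)(11.82)/(5.6832e-06) = 0.05199 Ω
P = I²R = (16)² × 0.05199 = 13.3 W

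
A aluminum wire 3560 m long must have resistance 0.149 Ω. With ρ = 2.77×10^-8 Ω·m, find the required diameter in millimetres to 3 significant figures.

29.0 mm

A = ρL/R = (2.77×10^-8)(3560)/(0.149) = 6.618e-04 m²
d = 2√(A/π) = 2.903e-02 m = 29.0 mm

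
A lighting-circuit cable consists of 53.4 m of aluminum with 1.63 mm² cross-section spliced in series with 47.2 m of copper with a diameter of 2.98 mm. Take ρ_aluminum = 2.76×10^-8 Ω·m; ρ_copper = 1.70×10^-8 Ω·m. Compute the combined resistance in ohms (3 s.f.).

1.02 Ω

Segment 1: A = 1.63 mm² = 1.630e-06 m²
R₁ = ρL/A = (2.76×10^-8)(53.4)/(1.630e-06) = 0.9042 Ω
Segment 2: A = π(d/2)² = π(1.4900e-03 m)² = 6.975e-06 m²
R₂ = (1.70×10^-8)(47.2)/(6.975e-06) = 0.115 Ω
R = R₁ + R₂ = 1.02 Ω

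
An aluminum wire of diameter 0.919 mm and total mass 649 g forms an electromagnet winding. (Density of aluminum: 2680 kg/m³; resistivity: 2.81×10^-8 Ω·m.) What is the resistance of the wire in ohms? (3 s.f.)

A = π(d/2)² = π(4.5950e-04 m)² = 6.6332e-07 m²
L = m/(density·A) = 0.649/(2680×6.6332e-07) = 365.1 m
R = ρL/A = (2.81×10^-8)(365.1)/(6.6332e-07) = 15.5 Ω

15.5 Ω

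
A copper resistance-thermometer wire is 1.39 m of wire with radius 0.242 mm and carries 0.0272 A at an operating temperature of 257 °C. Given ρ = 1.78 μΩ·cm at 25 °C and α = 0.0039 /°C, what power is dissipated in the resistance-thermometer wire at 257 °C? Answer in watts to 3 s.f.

ρ = 1.78 μΩ·cm = 1.78×10^-8 Ω·m
A = πr² = π(2.4200e-04 m)² = 1.840e-07 m²
R₍25₎ = ρL/A = (1.78×10^-8)(1.39)/(1.840e-07) = 0.1345 Ω
R₍257₎ = R₍25₎(1 + αΔT) = 0.1345 × (1 + 0.0039×232) = 0.2562 Ω
P = I²R = (0.0272)² × 0.2562 = 1.90×10^-4 W

1.90×10^-4 W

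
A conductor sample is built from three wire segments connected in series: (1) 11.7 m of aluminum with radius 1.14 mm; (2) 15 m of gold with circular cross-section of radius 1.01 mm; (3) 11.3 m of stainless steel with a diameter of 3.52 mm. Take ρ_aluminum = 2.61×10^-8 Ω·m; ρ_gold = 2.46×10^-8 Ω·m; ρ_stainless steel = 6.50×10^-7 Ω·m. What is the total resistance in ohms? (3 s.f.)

0.945 Ω

Seg 1: A = πr² = π(1.1400e-03 m)² = 4.083e-06 m²
R_1 = (2.61×10^-8)(11.7)/(4.083e-06) = 0.07479 Ω
Seg 2: A = πr² = π(1.0100e-03 m)² = 3.205e-06 m²
R_2 = (2.46×10^-8)(15)/(3.205e-06) = 0.1151 Ω
Seg 3: A = π(d/2)² = π(1.7600e-03 m)² = 9.731e-06 m²
R_3 = (6.50×10^-7)(11.3)/(9.731e-06) = 0.7548 Ω
R_total = R_1 + R_2 + R_3 = 0.945 Ω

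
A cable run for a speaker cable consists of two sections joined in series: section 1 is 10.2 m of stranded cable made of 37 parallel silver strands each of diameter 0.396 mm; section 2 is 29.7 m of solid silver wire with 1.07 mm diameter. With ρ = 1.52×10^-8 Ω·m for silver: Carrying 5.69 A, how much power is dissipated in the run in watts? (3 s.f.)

17.4 W

Section 1: A_strand = π(1.9800e-04)² = 1.232e-07 m²; R₁ = ρL/(N·A_s) = (1.52×10^-8)(10.2)/(37×1.232e-07) = 0.03402 Ω
Section 2: A = π(d/2)² = π(5.3500e-04 m)² = 8.992e-07 m²
R₂ = (1.52×10^-8)(29.7)/(8.992e-07) = 0.502 Ω
R = R₁ + R₂ = 0.5361 Ω
P = I²R = (5.69)² × 0.5361 = 17.4 W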